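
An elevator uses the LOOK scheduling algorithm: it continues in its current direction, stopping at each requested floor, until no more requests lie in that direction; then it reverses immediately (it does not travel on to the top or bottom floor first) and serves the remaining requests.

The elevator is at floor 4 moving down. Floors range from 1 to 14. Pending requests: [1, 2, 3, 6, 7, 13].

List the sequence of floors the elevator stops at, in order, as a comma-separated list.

Current: 4, moving DOWN
Serve below first (descending): [3, 2, 1]
Then reverse, serve above (ascending): [6, 7, 13]

Answer: 3, 2, 1, 6, 7, 13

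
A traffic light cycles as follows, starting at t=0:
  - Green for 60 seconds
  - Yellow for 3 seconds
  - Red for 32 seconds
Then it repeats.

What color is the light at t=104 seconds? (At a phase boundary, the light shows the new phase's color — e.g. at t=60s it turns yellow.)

Cycle length = 60 + 3 + 32 = 95s
t = 104, phase_t = 104 mod 95 = 9
9 < 60 (green end) → GREEN

Answer: green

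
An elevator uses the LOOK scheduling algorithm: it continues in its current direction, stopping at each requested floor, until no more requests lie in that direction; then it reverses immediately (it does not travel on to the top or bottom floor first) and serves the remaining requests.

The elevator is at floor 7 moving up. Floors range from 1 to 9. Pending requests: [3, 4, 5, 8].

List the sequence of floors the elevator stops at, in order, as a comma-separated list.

Current: 7, moving UP
Serve above first (ascending): [8]
Then reverse, serve below (descending): [5, 4, 3]

Answer: 8, 5, 4, 3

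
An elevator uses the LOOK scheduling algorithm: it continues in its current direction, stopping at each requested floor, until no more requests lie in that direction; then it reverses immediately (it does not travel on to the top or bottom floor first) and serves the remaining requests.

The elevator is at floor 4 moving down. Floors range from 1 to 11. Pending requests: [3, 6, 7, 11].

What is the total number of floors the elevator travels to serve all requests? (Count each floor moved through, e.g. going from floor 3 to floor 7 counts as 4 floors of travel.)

Answer: 9

Derivation:
Start at floor 4 moving down, LOOK stop order: [3, 6, 7, 11]
  4 → 3: |3-4| = 1, total = 1
  3 → 6: |6-3| = 3, total = 4
  6 → 7: |7-6| = 1, total = 5
  7 → 11: |11-7| = 4, total = 9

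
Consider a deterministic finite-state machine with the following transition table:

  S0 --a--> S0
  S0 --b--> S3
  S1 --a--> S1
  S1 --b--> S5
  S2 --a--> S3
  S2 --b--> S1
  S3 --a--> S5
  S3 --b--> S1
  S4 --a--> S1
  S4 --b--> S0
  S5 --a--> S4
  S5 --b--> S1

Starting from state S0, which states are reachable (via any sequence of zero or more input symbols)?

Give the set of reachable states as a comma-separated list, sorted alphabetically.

BFS from S0:
  visit S0: S0--a-->S0 (seen), S0--b-->S3 (new)
  visit S3: S3--a-->S5 (new), S3--b-->S1 (new)
  visit S5: S5--a-->S4 (new), S5--b-->S1 (seen)
  visit S1: S1--a-->S1 (seen), S1--b-->S5 (seen)
  visit S4: S4--a-->S1 (seen), S4--b-->S0 (seen)

Answer: S0, S1, S3, S4, S5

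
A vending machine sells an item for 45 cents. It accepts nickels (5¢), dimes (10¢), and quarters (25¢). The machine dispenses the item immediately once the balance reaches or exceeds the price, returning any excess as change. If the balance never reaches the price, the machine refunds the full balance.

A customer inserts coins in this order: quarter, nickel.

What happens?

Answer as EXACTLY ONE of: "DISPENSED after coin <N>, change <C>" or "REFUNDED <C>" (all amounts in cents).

Price: 45¢
Coin 1 (quarter, 25¢): balance = 25¢
Coin 2 (nickel, 5¢): balance = 30¢
All coins inserted, balance 30¢ < price 45¢ → REFUND 30¢

Answer: REFUNDED 30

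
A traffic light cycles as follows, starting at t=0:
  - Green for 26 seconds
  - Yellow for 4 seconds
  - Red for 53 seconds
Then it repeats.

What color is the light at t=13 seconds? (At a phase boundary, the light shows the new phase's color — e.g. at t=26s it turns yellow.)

Answer: green

Derivation:
Cycle length = 26 + 4 + 53 = 83s
t = 13, phase_t = 13 mod 83 = 13
13 < 26 (green end) → GREEN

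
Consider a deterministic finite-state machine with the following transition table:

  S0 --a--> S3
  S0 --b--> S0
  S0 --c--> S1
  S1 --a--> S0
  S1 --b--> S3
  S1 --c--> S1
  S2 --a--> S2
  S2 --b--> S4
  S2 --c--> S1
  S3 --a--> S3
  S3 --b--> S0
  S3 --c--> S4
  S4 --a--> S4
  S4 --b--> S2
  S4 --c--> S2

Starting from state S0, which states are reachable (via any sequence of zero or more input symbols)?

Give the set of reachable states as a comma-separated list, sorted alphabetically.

BFS from S0:
  visit S0: S0--a-->S3 (new), S0--b-->S0 (seen), S0--c-->S1 (new)
  visit S3: S3--a-->S3 (seen), S3--b-->S0 (seen), S3--c-->S4 (new)
  visit S1: S1--a-->S0 (seen), S1--b-->S3 (seen), S1--c-->S1 (seen)
  visit S4: S4--a-->S4 (seen), S4--b-->S2 (new), S4--c-->S2 (seen)
  visit S2: S2--a-->S2 (seen), S2--b-->S4 (seen), S2--c-->S1 (seen)

Answer: S0, S1, S2, S3, S4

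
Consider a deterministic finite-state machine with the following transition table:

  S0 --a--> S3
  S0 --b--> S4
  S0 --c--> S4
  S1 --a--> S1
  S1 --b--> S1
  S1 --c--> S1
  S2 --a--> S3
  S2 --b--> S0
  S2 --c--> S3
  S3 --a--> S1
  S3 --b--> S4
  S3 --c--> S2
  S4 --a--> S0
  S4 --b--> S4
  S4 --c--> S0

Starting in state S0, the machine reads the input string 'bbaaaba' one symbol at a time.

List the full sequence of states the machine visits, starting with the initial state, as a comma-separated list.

Start: S0
  read 'b': S0 --b--> S4
  read 'b': S4 --b--> S4
  read 'a': S4 --a--> S0
  read 'a': S0 --a--> S3
  read 'a': S3 --a--> S1
  read 'b': S1 --b--> S1
  read 'a': S1 --a--> S1

Answer: S0, S4, S4, S0, S3, S1, S1, S1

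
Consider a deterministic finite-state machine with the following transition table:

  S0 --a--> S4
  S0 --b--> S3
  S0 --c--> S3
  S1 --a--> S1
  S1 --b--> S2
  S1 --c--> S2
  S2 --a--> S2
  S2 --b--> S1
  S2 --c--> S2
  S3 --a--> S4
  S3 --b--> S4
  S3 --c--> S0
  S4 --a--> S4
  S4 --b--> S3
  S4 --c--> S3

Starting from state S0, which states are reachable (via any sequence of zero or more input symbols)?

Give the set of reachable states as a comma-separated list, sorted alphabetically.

BFS from S0:
  visit S0: S0--a-->S4 (new), S0--b-->S3 (new), S0--c-->S3 (seen)
  visit S4: S4--a-->S4 (seen), S4--b-->S3 (seen), S4--c-->S3 (seen)
  visit S3: S3--a-->S4 (seen), S3--b-->S4 (seen), S3--c-->S0 (seen)

Answer: S0, S3, S4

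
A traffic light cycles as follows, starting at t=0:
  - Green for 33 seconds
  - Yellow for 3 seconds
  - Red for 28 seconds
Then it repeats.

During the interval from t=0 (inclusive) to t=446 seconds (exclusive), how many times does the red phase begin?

Cycle = 33+3+28 = 64s
red phase starts at t = k*64 + 36 for k=0,1,2,...
Need k*64+36 < 446 → k < 6.406
k ∈ {0, ..., 6} → 7 starts

Answer: 7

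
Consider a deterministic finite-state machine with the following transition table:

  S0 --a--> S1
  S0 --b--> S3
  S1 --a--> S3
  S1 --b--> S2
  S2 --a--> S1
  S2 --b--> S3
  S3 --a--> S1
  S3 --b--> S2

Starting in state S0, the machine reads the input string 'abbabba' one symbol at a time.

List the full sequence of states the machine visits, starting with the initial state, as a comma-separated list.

Start: S0
  read 'a': S0 --a--> S1
  read 'b': S1 --b--> S2
  read 'b': S2 --b--> S3
  read 'a': S3 --a--> S1
  read 'b': S1 --b--> S2
  read 'b': S2 --b--> S3
  read 'a': S3 --a--> S1

Answer: S0, S1, S2, S3, S1, S2, S3, S1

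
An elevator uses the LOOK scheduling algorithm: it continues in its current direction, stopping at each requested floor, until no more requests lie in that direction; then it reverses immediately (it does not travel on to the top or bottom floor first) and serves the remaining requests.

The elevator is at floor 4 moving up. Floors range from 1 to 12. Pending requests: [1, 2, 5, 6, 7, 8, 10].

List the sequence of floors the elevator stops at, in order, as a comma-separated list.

Answer: 5, 6, 7, 8, 10, 2, 1

Derivation:
Current: 4, moving UP
Serve above first (ascending): [5, 6, 7, 8, 10]
Then reverse, serve below (descending): [2, 1]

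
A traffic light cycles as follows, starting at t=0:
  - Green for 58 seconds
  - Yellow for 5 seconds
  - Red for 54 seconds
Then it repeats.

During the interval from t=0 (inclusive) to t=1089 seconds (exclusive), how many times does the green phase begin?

Answer: 10

Derivation:
Cycle = 58+5+54 = 117s
green phase starts at t = k*117 + 0 for k=0,1,2,...
Need k*117+0 < 1089 → k < 9.308
k ∈ {0, ..., 9} → 10 starts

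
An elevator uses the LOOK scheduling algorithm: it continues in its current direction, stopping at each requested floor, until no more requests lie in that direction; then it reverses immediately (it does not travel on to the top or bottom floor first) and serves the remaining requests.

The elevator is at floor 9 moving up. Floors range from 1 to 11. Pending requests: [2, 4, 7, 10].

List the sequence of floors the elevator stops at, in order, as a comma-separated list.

Answer: 10, 7, 4, 2

Derivation:
Current: 9, moving UP
Serve above first (ascending): [10]
Then reverse, serve below (descending): [7, 4, 2]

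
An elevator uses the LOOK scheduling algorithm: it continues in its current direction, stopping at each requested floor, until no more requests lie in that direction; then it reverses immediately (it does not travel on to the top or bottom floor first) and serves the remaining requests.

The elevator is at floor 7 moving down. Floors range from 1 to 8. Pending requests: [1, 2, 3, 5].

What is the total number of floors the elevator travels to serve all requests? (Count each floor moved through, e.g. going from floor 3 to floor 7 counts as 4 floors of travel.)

Answer: 6

Derivation:
Start at floor 7 moving down, LOOK stop order: [5, 3, 2, 1]
  7 → 5: |5-7| = 2, total = 2
  5 → 3: |3-5| = 2, total = 4
  3 → 2: |2-3| = 1, total = 5
  2 → 1: |1-2| = 1, total = 6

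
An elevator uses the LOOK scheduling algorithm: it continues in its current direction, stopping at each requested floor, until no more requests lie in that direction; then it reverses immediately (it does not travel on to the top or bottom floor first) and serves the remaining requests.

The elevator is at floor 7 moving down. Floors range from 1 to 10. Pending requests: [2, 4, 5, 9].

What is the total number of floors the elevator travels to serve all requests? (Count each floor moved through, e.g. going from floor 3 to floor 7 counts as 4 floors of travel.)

Answer: 12

Derivation:
Start at floor 7 moving down, LOOK stop order: [5, 4, 2, 9]
  7 → 5: |5-7| = 2, total = 2
  5 → 4: |4-5| = 1, total = 3
  4 → 2: |2-4| = 2, total = 5
  2 → 9: |9-2| = 7, total = 12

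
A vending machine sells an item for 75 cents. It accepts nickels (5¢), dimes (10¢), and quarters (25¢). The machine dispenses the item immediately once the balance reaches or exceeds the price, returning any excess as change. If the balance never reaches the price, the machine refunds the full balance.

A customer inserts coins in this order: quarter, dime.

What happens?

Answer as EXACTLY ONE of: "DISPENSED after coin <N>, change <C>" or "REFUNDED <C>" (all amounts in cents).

Answer: REFUNDED 35

Derivation:
Price: 75¢
Coin 1 (quarter, 25¢): balance = 25¢
Coin 2 (dime, 10¢): balance = 35¢
All coins inserted, balance 35¢ < price 75¢ → REFUND 35¢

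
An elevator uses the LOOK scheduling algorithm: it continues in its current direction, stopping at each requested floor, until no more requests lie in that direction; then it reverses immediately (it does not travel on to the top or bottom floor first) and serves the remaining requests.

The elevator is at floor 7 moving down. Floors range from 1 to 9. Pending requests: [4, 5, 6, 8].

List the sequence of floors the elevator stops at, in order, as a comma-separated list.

Answer: 6, 5, 4, 8

Derivation:
Current: 7, moving DOWN
Serve below first (descending): [6, 5, 4]
Then reverse, serve above (ascending): [8]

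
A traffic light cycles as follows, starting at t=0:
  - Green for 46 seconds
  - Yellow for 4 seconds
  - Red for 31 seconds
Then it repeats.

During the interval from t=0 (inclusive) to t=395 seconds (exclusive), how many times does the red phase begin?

Cycle = 46+4+31 = 81s
red phase starts at t = k*81 + 50 for k=0,1,2,...
Need k*81+50 < 395 → k < 4.259
k ∈ {0, ..., 4} → 5 starts

Answer: 5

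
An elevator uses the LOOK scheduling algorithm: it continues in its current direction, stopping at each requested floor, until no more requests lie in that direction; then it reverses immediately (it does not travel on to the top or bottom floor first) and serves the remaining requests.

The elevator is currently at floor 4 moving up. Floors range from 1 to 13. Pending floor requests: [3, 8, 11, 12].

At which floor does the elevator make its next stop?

Current floor: 4, direction: up
Requests above: [8, 11, 12]
Requests below: [3]
Moving up and requests lie above → nearest above is min([8, 11, 12]) = 8

Answer: 8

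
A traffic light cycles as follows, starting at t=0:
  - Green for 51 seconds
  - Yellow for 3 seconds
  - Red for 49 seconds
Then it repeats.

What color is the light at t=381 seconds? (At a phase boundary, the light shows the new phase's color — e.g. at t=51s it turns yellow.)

Answer: red

Derivation:
Cycle length = 51 + 3 + 49 = 103s
t = 381, phase_t = 381 mod 103 = 72
72 >= 54 → RED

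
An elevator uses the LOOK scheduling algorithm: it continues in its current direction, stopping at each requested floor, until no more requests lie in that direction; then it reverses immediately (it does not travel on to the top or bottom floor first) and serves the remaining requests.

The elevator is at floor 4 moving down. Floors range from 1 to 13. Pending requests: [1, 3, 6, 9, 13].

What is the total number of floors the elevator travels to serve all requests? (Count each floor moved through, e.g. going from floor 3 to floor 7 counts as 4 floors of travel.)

Answer: 15

Derivation:
Start at floor 4 moving down, LOOK stop order: [3, 1, 6, 9, 13]
  4 → 3: |3-4| = 1, total = 1
  3 → 1: |1-3| = 2, total = 3
  1 → 6: |6-1| = 5, total = 8
  6 → 9: |9-6| = 3, total = 11
  9 → 13: |13-9| = 4, total = 15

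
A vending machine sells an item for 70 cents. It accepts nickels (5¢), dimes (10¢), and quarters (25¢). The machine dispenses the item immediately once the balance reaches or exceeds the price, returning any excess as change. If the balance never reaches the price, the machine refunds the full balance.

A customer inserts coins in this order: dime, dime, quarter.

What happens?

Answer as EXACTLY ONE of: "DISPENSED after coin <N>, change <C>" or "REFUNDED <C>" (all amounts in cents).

Price: 70¢
Coin 1 (dime, 10¢): balance = 10¢
Coin 2 (dime, 10¢): balance = 20¢
Coin 3 (quarter, 25¢): balance = 45¢
All coins inserted, balance 45¢ < price 70¢ → REFUND 45¢

Answer: REFUNDED 45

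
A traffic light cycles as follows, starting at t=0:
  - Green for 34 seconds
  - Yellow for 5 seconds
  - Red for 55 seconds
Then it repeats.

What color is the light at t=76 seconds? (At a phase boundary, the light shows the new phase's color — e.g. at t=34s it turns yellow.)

Cycle length = 34 + 5 + 55 = 94s
t = 76, phase_t = 76 mod 94 = 76
76 >= 39 → RED

Answer: red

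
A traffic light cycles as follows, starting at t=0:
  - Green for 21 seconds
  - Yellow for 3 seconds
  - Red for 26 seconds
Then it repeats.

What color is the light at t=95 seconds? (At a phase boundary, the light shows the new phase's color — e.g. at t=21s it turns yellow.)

Answer: red

Derivation:
Cycle length = 21 + 3 + 26 = 50s
t = 95, phase_t = 95 mod 50 = 45
45 >= 24 → RED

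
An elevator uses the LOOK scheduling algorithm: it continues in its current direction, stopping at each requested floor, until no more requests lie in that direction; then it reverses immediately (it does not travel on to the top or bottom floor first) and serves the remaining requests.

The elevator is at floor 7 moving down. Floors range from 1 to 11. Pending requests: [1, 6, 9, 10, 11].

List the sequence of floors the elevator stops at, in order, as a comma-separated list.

Current: 7, moving DOWN
Serve below first (descending): [6, 1]
Then reverse, serve above (ascending): [9, 10, 11]

Answer: 6, 1, 9, 10, 11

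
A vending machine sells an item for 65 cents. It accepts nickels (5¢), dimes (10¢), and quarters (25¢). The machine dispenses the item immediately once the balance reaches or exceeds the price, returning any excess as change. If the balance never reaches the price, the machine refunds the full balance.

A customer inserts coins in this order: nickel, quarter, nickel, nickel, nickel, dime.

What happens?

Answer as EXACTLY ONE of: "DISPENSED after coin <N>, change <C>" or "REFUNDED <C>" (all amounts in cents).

Answer: REFUNDED 55

Derivation:
Price: 65¢
Coin 1 (nickel, 5¢): balance = 5¢
Coin 2 (quarter, 25¢): balance = 30¢
Coin 3 (nickel, 5¢): balance = 35¢
Coin 4 (nickel, 5¢): balance = 40¢
Coin 5 (nickel, 5¢): balance = 45¢
Coin 6 (dime, 10¢): balance = 55¢
All coins inserted, balance 55¢ < price 65¢ → REFUND 55¢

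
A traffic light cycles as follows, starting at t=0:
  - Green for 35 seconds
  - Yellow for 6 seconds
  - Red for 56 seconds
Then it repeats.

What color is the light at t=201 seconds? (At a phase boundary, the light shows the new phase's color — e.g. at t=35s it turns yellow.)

Answer: green

Derivation:
Cycle length = 35 + 6 + 56 = 97s
t = 201, phase_t = 201 mod 97 = 7
7 < 35 (green end) → GREEN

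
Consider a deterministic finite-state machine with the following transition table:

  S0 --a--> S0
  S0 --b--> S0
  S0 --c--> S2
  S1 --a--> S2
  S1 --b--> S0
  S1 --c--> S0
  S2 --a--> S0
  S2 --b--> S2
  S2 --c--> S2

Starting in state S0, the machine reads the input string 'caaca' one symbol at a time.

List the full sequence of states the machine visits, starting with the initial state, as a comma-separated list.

Start: S0
  read 'c': S0 --c--> S2
  read 'a': S2 --a--> S0
  read 'a': S0 --a--> S0
  read 'c': S0 --c--> S2
  read 'a': S2 --a--> S0

Answer: S0, S2, S0, S0, S2, S0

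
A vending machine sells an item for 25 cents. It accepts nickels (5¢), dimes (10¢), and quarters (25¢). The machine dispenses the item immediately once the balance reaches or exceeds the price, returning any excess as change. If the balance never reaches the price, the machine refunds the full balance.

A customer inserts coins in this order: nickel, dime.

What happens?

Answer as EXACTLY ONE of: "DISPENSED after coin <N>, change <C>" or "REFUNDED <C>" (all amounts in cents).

Price: 25¢
Coin 1 (nickel, 5¢): balance = 5¢
Coin 2 (dime, 10¢): balance = 15¢
All coins inserted, balance 15¢ < price 25¢ → REFUND 15¢

Answer: REFUNDED 15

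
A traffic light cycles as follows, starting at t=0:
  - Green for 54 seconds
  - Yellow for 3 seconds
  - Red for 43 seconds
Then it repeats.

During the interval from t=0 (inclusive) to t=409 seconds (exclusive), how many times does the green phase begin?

Cycle = 54+3+43 = 100s
green phase starts at t = k*100 + 0 for k=0,1,2,...
Need k*100+0 < 409 → k < 4.090
k ∈ {0, ..., 4} → 5 starts

Answer: 5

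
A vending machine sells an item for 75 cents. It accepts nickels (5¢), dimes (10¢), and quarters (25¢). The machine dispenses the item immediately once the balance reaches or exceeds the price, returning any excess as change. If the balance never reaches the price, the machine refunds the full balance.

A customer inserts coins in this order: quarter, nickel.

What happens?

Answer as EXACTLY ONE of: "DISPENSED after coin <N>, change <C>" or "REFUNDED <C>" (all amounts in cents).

Answer: REFUNDED 30

Derivation:
Price: 75¢
Coin 1 (quarter, 25¢): balance = 25¢
Coin 2 (nickel, 5¢): balance = 30¢
All coins inserted, balance 30¢ < price 75¢ → REFUND 30¢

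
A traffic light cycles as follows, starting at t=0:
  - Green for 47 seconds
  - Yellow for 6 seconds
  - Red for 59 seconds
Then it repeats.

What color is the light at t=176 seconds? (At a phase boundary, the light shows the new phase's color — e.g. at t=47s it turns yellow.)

Answer: red

Derivation:
Cycle length = 47 + 6 + 59 = 112s
t = 176, phase_t = 176 mod 112 = 64
64 >= 53 → RED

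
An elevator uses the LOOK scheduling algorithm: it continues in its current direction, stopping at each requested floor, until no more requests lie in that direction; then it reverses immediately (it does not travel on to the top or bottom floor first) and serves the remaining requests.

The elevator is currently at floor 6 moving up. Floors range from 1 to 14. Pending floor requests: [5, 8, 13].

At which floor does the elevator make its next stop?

Answer: 8

Derivation:
Current floor: 6, direction: up
Requests above: [8, 13]
Requests below: [5]
Moving up and requests lie above → nearest above is min([8, 13]) = 8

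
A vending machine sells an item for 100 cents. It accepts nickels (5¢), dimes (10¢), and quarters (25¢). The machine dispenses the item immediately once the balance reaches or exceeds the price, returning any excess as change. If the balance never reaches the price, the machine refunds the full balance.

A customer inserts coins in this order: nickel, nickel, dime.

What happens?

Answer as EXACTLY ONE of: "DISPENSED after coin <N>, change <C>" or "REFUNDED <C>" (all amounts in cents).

Price: 100¢
Coin 1 (nickel, 5¢): balance = 5¢
Coin 2 (nickel, 5¢): balance = 10¢
Coin 3 (dime, 10¢): balance = 20¢
All coins inserted, balance 20¢ < price 100¢ → REFUND 20¢

Answer: REFUNDED 20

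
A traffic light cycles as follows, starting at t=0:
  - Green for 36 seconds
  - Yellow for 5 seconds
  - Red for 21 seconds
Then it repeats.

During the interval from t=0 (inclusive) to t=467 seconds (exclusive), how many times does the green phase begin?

Cycle = 36+5+21 = 62s
green phase starts at t = k*62 + 0 for k=0,1,2,...
Need k*62+0 < 467 → k < 7.532
k ∈ {0, ..., 7} → 8 starts

Answer: 8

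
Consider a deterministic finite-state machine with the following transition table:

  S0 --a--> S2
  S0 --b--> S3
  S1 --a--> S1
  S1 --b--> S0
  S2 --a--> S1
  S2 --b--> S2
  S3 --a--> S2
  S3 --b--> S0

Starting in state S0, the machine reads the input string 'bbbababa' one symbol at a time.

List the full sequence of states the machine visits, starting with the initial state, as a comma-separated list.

Answer: S0, S3, S0, S3, S2, S2, S1, S0, S2

Derivation:
Start: S0
  read 'b': S0 --b--> S3
  read 'b': S3 --b--> S0
  read 'b': S0 --b--> S3
  read 'a': S3 --a--> S2
  read 'b': S2 --b--> S2
  read 'a': S2 --a--> S1
  read 'b': S1 --b--> S0
  read 'a': S0 --a--> S2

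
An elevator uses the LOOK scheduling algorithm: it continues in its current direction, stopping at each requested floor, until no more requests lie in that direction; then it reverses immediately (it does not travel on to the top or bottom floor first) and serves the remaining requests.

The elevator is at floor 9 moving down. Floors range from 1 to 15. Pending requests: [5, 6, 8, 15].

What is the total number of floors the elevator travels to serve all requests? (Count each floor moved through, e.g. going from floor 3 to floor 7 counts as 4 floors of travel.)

Start at floor 9 moving down, LOOK stop order: [8, 6, 5, 15]
  9 → 8: |8-9| = 1, total = 1
  8 → 6: |6-8| = 2, total = 3
  6 → 5: |5-6| = 1, total = 4
  5 → 15: |15-5| = 10, total = 14

Answer: 14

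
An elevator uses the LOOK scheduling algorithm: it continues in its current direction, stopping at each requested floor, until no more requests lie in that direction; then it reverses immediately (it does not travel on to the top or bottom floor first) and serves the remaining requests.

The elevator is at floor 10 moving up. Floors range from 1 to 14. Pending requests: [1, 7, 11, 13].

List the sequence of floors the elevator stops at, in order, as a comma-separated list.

Current: 10, moving UP
Serve above first (ascending): [11, 13]
Then reverse, serve below (descending): [7, 1]

Answer: 11, 13, 7, 1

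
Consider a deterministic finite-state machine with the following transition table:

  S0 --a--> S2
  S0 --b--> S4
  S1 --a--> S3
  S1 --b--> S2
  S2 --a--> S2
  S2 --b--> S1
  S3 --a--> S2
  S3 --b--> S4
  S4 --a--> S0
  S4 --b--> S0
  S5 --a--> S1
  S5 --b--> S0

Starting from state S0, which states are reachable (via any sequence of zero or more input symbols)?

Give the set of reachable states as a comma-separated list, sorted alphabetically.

BFS from S0:
  visit S0: S0--a-->S2 (new), S0--b-->S4 (new)
  visit S2: S2--a-->S2 (seen), S2--b-->S1 (new)
  visit S4: S4--a-->S0 (seen), S4--b-->S0 (seen)
  visit S1: S1--a-->S3 (new), S1--b-->S2 (seen)
  visit S3: S3--a-->S2 (seen), S3--b-->S4 (seen)

Answer: S0, S1, S2, S3, S4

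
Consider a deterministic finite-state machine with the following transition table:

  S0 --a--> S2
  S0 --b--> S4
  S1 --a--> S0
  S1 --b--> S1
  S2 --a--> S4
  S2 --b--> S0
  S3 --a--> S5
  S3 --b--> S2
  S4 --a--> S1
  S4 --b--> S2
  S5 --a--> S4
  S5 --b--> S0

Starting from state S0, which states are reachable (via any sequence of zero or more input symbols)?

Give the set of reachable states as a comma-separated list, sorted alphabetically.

Answer: S0, S1, S2, S4

Derivation:
BFS from S0:
  visit S0: S0--a-->S2 (new), S0--b-->S4 (new)
  visit S2: S2--a-->S4 (seen), S2--b-->S0 (seen)
  visit S4: S4--a-->S1 (new), S4--b-->S2 (seen)
  visit S1: S1--a-->S0 (seen), S1--b-->S1 (seen)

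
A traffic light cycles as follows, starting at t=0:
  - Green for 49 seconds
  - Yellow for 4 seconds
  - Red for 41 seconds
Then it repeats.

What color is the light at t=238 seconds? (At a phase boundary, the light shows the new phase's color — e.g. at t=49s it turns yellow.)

Cycle length = 49 + 4 + 41 = 94s
t = 238, phase_t = 238 mod 94 = 50
49 <= 50 < 53 (yellow end) → YELLOW

Answer: yellow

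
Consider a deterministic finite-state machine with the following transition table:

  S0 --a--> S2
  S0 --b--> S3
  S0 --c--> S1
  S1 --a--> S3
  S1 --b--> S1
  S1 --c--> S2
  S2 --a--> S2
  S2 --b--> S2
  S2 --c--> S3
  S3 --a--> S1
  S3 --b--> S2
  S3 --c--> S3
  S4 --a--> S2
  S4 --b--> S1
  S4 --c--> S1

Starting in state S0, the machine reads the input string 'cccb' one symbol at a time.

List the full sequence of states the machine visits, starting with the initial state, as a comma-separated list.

Start: S0
  read 'c': S0 --c--> S1
  read 'c': S1 --c--> S2
  read 'c': S2 --c--> S3
  read 'b': S3 --b--> S2

Answer: S0, S1, S2, S3, S2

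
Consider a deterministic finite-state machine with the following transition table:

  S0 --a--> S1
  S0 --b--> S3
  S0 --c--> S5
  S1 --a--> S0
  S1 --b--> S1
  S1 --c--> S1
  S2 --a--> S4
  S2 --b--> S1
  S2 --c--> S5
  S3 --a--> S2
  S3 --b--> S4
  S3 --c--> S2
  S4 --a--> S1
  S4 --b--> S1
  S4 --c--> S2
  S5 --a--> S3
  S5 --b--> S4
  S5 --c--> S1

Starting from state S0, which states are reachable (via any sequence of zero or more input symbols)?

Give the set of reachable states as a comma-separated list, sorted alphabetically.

Answer: S0, S1, S2, S3, S4, S5

Derivation:
BFS from S0:
  visit S0: S0--a-->S1 (new), S0--b-->S3 (new), S0--c-->S5 (new)
  visit S1: S1--a-->S0 (seen), S1--b-->S1 (seen), S1--c-->S1 (seen)
  visit S3: S3--a-->S2 (new), S3--b-->S4 (new), S3--c-->S2 (seen)
  visit S5: S5--a-->S3 (seen), S5--b-->S4 (seen), S5--c-->S1 (seen)
  visit S2: S2--a-->S4 (seen), S2--b-->S1 (seen), S2--c-->S5 (seen)
  visit S4: S4--a-->S1 (seen), S4--b-->S1 (seen), S4--c-->S2 (seen)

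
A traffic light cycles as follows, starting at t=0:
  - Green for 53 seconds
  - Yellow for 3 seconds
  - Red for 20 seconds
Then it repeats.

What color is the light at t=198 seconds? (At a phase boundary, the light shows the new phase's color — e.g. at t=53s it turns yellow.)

Answer: green

Derivation:
Cycle length = 53 + 3 + 20 = 76s
t = 198, phase_t = 198 mod 76 = 46
46 < 53 (green end) → GREEN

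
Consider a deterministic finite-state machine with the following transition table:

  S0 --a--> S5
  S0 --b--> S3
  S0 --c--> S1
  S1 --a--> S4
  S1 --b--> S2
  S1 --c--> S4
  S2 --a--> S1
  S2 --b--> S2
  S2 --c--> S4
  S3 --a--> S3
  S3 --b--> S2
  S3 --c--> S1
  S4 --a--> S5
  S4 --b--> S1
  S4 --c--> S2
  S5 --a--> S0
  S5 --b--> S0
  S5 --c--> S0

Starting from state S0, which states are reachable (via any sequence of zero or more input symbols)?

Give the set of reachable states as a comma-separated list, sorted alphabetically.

BFS from S0:
  visit S0: S0--a-->S5 (new), S0--b-->S3 (new), S0--c-->S1 (new)
  visit S5: S5--a-->S0 (seen), S5--b-->S0 (seen), S5--c-->S0 (seen)
  visit S3: S3--a-->S3 (seen), S3--b-->S2 (new), S3--c-->S1 (seen)
  visit S1: S1--a-->S4 (new), S1--b-->S2 (seen), S1--c-->S4 (seen)
  visit S2: S2--a-->S1 (seen), S2--b-->S2 (seen), S2--c-->S4 (seen)
  visit S4: S4--a-->S5 (seen), S4--b-->S1 (seen), S4--c-->S2 (seen)

Answer: S0, S1, S2, S3, S4, S5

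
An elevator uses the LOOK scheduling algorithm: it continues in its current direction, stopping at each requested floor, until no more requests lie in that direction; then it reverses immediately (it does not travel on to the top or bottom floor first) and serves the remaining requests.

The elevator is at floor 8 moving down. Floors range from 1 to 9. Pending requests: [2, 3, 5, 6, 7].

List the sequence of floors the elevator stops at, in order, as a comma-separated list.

Answer: 7, 6, 5, 3, 2

Derivation:
Current: 8, moving DOWN
Serve below first (descending): [7, 6, 5, 3, 2]
Then reverse, serve above (ascending): []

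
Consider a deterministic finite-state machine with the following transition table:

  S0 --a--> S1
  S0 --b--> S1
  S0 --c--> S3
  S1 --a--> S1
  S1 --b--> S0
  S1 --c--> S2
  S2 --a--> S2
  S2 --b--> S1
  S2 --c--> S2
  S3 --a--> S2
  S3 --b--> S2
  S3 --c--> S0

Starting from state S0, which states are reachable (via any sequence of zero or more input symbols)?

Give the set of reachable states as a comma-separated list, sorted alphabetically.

BFS from S0:
  visit S0: S0--a-->S1 (new), S0--b-->S1 (seen), S0--c-->S3 (new)
  visit S1: S1--a-->S1 (seen), S1--b-->S0 (seen), S1--c-->S2 (new)
  visit S3: S3--a-->S2 (seen), S3--b-->S2 (seen), S3--c-->S0 (seen)
  visit S2: S2--a-->S2 (seen), S2--b-->S1 (seen), S2--c-->S2 (seen)

Answer: S0, S1, S2, S3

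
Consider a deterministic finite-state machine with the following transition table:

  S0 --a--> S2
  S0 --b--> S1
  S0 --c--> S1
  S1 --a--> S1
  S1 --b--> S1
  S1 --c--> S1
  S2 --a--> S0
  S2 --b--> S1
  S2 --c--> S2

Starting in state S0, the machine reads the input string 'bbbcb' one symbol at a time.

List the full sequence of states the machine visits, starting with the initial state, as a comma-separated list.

Answer: S0, S1, S1, S1, S1, S1

Derivation:
Start: S0
  read 'b': S0 --b--> S1
  read 'b': S1 --b--> S1
  read 'b': S1 --b--> S1
  read 'c': S1 --c--> S1
  read 'b': S1 --b--> S1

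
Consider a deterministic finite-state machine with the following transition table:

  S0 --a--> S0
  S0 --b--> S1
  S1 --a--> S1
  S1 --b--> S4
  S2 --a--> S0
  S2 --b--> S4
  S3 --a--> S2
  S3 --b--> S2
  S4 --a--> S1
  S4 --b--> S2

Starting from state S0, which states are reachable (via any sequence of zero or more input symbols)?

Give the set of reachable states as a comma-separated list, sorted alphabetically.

Answer: S0, S1, S2, S4

Derivation:
BFS from S0:
  visit S0: S0--a-->S0 (seen), S0--b-->S1 (new)
  visit S1: S1--a-->S1 (seen), S1--b-->S4 (new)
  visit S4: S4--a-->S1 (seen), S4--b-->S2 (new)
  visit S2: S2--a-->S0 (seen), S2--b-->S4 (seen)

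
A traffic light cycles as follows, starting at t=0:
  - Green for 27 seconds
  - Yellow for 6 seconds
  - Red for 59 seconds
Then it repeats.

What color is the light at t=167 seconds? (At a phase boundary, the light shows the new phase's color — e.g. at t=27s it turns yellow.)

Cycle length = 27 + 6 + 59 = 92s
t = 167, phase_t = 167 mod 92 = 75
75 >= 33 → RED

Answer: red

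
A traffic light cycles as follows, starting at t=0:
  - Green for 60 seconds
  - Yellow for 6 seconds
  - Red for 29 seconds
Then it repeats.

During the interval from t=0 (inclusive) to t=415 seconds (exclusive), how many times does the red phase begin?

Cycle = 60+6+29 = 95s
red phase starts at t = k*95 + 66 for k=0,1,2,...
Need k*95+66 < 415 → k < 3.674
k ∈ {0, ..., 3} → 4 starts

Answer: 4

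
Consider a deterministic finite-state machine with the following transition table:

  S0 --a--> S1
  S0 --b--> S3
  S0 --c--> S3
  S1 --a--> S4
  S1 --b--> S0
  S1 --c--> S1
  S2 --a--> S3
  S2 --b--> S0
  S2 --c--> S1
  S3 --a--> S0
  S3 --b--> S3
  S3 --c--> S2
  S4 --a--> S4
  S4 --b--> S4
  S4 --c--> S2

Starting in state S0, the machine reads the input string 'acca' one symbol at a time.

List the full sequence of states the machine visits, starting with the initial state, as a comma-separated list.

Answer: S0, S1, S1, S1, S4

Derivation:
Start: S0
  read 'a': S0 --a--> S1
  read 'c': S1 --c--> S1
  read 'c': S1 --c--> S1
  read 'a': S1 --a--> S4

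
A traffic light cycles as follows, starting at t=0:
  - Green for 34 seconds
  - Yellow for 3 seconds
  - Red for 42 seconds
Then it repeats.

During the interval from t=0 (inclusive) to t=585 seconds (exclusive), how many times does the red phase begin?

Answer: 7

Derivation:
Cycle = 34+3+42 = 79s
red phase starts at t = k*79 + 37 for k=0,1,2,...
Need k*79+37 < 585 → k < 6.937
k ∈ {0, ..., 6} → 7 starts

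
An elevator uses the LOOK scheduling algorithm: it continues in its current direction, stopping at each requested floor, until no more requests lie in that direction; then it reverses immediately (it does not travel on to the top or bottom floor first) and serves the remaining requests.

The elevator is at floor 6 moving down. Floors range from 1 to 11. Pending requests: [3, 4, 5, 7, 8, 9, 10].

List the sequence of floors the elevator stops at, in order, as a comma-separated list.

Answer: 5, 4, 3, 7, 8, 9, 10

Derivation:
Current: 6, moving DOWN
Serve below first (descending): [5, 4, 3]
Then reverse, serve above (ascending): [7, 8, 9, 10]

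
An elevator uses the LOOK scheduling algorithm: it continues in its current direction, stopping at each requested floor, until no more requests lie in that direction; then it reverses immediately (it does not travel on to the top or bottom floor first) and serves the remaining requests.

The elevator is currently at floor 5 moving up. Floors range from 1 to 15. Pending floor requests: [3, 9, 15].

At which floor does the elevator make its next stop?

Current floor: 5, direction: up
Requests above: [9, 15]
Requests below: [3]
Moving up and requests lie above → nearest above is min([9, 15]) = 9

Answer: 9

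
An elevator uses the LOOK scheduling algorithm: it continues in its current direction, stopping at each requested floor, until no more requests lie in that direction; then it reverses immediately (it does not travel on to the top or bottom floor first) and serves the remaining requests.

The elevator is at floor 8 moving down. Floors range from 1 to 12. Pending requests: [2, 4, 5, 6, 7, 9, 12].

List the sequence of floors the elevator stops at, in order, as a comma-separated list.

Answer: 7, 6, 5, 4, 2, 9, 12

Derivation:
Current: 8, moving DOWN
Serve below first (descending): [7, 6, 5, 4, 2]
Then reverse, serve above (ascending): [9, 12]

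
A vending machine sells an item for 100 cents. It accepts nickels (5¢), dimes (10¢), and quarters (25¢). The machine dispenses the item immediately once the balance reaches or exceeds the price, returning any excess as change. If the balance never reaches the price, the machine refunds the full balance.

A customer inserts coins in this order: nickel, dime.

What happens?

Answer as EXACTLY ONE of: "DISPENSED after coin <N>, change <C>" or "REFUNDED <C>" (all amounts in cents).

Answer: REFUNDED 15

Derivation:
Price: 100¢
Coin 1 (nickel, 5¢): balance = 5¢
Coin 2 (dime, 10¢): balance = 15¢
All coins inserted, balance 15¢ < price 100¢ → REFUND 15¢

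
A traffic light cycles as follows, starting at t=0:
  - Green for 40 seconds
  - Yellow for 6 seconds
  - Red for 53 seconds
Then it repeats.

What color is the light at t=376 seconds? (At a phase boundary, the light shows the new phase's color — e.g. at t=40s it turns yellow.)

Answer: red

Derivation:
Cycle length = 40 + 6 + 53 = 99s
t = 376, phase_t = 376 mod 99 = 79
79 >= 46 → RED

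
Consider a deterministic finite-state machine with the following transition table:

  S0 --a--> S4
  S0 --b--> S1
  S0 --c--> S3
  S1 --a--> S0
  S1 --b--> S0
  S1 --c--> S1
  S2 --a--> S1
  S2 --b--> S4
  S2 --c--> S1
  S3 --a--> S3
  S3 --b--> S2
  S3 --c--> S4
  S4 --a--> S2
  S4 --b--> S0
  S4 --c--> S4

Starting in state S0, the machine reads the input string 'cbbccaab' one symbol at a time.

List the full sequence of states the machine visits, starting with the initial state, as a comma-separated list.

Answer: S0, S3, S2, S4, S4, S4, S2, S1, S0

Derivation:
Start: S0
  read 'c': S0 --c--> S3
  read 'b': S3 --b--> S2
  read 'b': S2 --b--> S4
  read 'c': S4 --c--> S4
  read 'c': S4 --c--> S4
  read 'a': S4 --a--> S2
  read 'a': S2 --a--> S1
  read 'b': S1 --b--> S0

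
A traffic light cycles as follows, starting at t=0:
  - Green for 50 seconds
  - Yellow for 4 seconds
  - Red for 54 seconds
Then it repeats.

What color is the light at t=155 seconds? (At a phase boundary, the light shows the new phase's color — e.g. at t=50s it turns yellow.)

Cycle length = 50 + 4 + 54 = 108s
t = 155, phase_t = 155 mod 108 = 47
47 < 50 (green end) → GREEN

Answer: green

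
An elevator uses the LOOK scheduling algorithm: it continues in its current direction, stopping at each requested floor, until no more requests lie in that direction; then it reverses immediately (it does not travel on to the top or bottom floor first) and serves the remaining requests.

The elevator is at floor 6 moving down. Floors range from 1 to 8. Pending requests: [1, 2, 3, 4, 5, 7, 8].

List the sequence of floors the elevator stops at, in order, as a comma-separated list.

Current: 6, moving DOWN
Serve below first (descending): [5, 4, 3, 2, 1]
Then reverse, serve above (ascending): [7, 8]

Answer: 5, 4, 3, 2, 1, 7, 8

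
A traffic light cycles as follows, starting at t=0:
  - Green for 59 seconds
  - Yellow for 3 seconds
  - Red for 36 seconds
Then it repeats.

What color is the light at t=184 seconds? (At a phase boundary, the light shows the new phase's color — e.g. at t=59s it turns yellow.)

Answer: red

Derivation:
Cycle length = 59 + 3 + 36 = 98s
t = 184, phase_t = 184 mod 98 = 86
86 >= 62 → RED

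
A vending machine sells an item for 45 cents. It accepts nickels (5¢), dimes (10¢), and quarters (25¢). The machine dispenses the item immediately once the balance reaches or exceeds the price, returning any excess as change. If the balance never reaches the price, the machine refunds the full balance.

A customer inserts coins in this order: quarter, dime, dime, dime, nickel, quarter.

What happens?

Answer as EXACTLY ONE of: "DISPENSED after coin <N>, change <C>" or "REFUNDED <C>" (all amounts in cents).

Answer: DISPENSED after coin 3, change 0

Derivation:
Price: 45¢
Coin 1 (quarter, 25¢): balance = 25¢
Coin 2 (dime, 10¢): balance = 35¢
Coin 3 (dime, 10¢): balance = 45¢
  → balance >= price → DISPENSE, change = 45 - 45 = 0¢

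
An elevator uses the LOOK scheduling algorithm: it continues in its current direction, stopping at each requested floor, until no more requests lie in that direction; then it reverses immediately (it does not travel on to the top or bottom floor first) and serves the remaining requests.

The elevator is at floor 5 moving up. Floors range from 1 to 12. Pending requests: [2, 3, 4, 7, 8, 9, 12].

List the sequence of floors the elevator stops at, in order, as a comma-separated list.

Current: 5, moving UP
Serve above first (ascending): [7, 8, 9, 12]
Then reverse, serve below (descending): [4, 3, 2]

Answer: 7, 8, 9, 12, 4, 3, 2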